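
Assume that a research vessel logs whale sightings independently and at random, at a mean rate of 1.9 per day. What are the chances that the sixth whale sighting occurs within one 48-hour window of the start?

Over the interval, μ = 1.9 × 2 = 3.8 (a 48-hour window = 2 days).
The sixth arrival falls in the interval iff at least 6 events occur there: P(S_6 ≤ t) = P(N ≥ 6) = 1 − P(N ≤ 5) ≈ 0.1844.

0.1844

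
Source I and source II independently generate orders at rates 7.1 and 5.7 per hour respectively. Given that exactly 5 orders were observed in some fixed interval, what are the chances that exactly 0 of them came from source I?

0.0175

Given the total, each event is independently from source I with probability p = λ_I/(λ_I+λ_II) = 7.1/12.8 ≈ 0.5547.
So K ~ Binomial(5, 7.1/12.8): P(K = 0) = C(5,0) · (7.1/12.8)^0 · (5.7/12.8)^5 ≈ 0.0175.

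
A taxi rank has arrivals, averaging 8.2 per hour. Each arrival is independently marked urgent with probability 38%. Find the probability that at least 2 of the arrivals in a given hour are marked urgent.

0.8175

Thinning: the arrivals that are marked urgent themselves form a Poisson process with rate 0.38 × 8.2 = 3.116 per hour.
So μ = 3.116.
P(N ≥ 2) = 1 − P(N ≤ 1) ≈ 0.8175.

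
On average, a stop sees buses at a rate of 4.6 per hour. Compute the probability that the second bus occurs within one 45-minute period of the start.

Over the interval, μ = 4.6 × 0.75 = 3.45 (a 45-minute period = 0.75 hours).
The second arrival falls in the interval iff at least 2 events occur there: P(S_2 ≤ t) = P(N ≥ 2) = 1 − P(N ≤ 1) ≈ 0.8587.

0.8587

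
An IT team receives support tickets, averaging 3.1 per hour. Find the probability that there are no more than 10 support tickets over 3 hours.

0.6699

Over the interval, μ = 3.1 × 3 = 9.3 (3 hours).
P(N ≤ 10) = Σ_{j=0}^{10} e^(−μ) μ^j/j! ≈ 0.6699.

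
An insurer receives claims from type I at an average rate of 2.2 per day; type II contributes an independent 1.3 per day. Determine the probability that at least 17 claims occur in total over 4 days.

0.2441

Independent Poisson processes superpose: combined rate λ = 2.2 + 1.3 = 3.5 per day.
Over the interval, μ = 3.5 × 4 = 14 (4 days).
P(N ≥ 17) = 1 − P(N ≤ 16) ≈ 0.2441.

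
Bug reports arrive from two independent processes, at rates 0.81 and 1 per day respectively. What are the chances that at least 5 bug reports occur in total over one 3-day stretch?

Independent Poisson processes superpose: combined rate λ = 0.81 + 1 = 1.81 per day.
Over the interval, μ = 1.81 × 3 = 5.43 (a 3-day stretch = 3 days).
P(N ≥ 5) = 1 − P(N ≤ 4) ≈ 0.6315.

0.6315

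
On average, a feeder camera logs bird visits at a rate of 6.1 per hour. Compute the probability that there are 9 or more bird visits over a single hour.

0.1633

With mean μ = 6.1 per hour,
P(N ≥ 9) = 1 − P(N ≤ 8) = 1 − Σ_{j=0}^{8} e^(−μ) μ^j/j! ≈ 0.1633.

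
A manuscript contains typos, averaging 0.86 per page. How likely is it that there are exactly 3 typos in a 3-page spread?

Over the interval, μ = 0.86 × 3 = 2.58 (a 3-page spread = 3 pages).
P(N = 3) = e^(−μ) μ^3/3! = e^(−2.58) · 2.58^3/6 ≈ 0.2169.

0.2169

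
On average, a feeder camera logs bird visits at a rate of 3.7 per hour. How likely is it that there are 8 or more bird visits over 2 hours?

Over the interval, μ = 3.7 × 2 = 7.4 (2 hours).
P(N ≥ 8) = 1 − P(N ≤ 7) = 1 − Σ_{j=0}^{7} e^(−μ) μ^j/j! ≈ 0.4607.

0.4607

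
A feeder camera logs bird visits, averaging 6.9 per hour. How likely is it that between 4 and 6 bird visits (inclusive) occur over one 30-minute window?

Over the interval, μ = 6.9 × 0.5 = 3.45 (a 30-minute window = 0.5 hours).
P(4 ≤ N ≤ 6) = Σ_{j=4}^{6} e^(−3.45) · 3.45^j/j! ≈ 0.3910.

0.3910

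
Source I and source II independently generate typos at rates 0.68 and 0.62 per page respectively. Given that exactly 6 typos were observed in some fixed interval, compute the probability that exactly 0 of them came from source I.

Given the total, each event is independently from source I with probability p = λ_I/(λ_I+λ_II) = 0.68/1.3 ≈ 0.5231.
So K ~ Binomial(6, 0.68/1.3): P(K = 0) = C(6,0) · (0.68/1.3)^0 · (0.62/1.3)^6 ≈ 0.0118.

0.0118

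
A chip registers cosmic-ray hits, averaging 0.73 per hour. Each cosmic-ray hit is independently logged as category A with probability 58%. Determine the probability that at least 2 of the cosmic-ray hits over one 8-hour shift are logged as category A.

0.8517

Thinning: the cosmic-ray hits that are logged as category A themselves form a Poisson process with rate 0.58 × 0.73 = 0.4234 per hour.
Over the interval, μ = 0.4234 × 8 = 3.3872 (an 8-hour shift = 8 hours).
P(N ≥ 2) = 1 − P(N ≤ 1) ≈ 0.8517.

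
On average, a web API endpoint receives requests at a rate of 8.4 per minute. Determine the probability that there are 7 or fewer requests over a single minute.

With mean μ = 8.4 per minute,
P(N ≤ 7) = Σ_{j=0}^{7} e^(−μ) μ^j/j! ≈ 0.3987.

0.3987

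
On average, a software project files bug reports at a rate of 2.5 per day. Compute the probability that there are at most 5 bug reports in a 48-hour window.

0.6160

Over the interval, μ = 2.5 × 2 = 5 (a 48-hour window = 2 days).
P(N ≤ 5) = Σ_{j=0}^{5} e^(−μ) μ^j/j! ≈ 0.6160.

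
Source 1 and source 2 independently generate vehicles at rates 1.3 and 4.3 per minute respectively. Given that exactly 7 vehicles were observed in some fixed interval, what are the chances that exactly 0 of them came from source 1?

Given the total, each event is independently from source 1 with probability p = λ_1/(λ_1+λ_2) = 1.3/5.6 ≈ 0.2321.
So K ~ Binomial(7, 1.3/5.6): P(K = 0) = C(7,0) · (1.3/5.6)^0 · (4.3/5.6)^7 ≈ 0.1574.

0.1574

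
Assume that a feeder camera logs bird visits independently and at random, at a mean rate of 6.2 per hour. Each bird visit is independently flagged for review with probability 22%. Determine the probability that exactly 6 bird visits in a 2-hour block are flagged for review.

Thinning: the bird visits that are flagged for review themselves form a Poisson process with rate 0.22 × 6.2 = 1.364 per hour.
Over the interval, μ = 1.364 × 2 = 2.728 (a 2-hour block = 2 hours).
P(N = 6) = e^(−2.728) · 2.728^6/6! ≈ 0.0374.

0.0374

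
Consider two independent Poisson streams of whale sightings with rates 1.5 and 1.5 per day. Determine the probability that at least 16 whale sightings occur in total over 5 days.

Independent Poisson processes superpose: combined rate λ = 1.5 + 1.5 = 3 per day.
Over the interval, μ = 3 × 5 = 15 (5 days).
P(N ≥ 16) = 1 − P(N ≤ 15) ≈ 0.4319.

0.4319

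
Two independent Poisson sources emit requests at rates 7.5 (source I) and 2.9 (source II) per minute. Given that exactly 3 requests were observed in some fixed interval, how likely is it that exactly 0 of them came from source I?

Given the total, each event is independently from source I with probability p = λ_I/(λ_I+λ_II) = 7.5/10.4 ≈ 0.7212.
So K ~ Binomial(3, 7.5/10.4): P(K = 0) = C(3,0) · (7.5/10.4)^0 · (2.9/10.4)^3 ≈ 0.0217.

0.0217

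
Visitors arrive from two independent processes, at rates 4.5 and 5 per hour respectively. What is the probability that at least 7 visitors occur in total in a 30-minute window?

Independent Poisson processes superpose: combined rate λ = 4.5 + 5 = 9.5 per hour.
Over the interval, μ = 9.5 × 0.5 = 4.75 (a 30-minute window = 0.5 hours).
P(N ≥ 7) = 1 − P(N ≤ 6) ≈ 0.2022.

0.2022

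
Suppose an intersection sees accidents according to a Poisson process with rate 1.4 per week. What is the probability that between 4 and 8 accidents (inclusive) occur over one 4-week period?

Over the interval, μ = 1.4 × 4 = 5.6 (a 4-week period = 4 weeks).
P(4 ≤ N ≤ 8) = Σ_{j=4}^{8} e^(−5.6) · 5.6^j/j! ≈ 0.6951.

0.6951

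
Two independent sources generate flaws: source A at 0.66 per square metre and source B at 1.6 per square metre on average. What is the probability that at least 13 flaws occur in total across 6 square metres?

Independent Poisson processes superpose: combined rate λ = 0.66 + 1.6 = 2.26 per square metre.
Over the interval, μ = 2.26 × 6 = 13.56 (6 square metres).
P(N ≥ 13) = 1 − P(N ≤ 12) ≈ 0.5969.

0.5969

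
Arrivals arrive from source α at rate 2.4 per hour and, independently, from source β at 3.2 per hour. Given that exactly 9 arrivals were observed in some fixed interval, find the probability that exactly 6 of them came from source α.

Given the total, each event is independently from source α with probability p = λ_α/(λ_α+λ_β) = 2.4/5.6 ≈ 0.4286.
So K ~ Binomial(9, 2.4/5.6): P(K = 6) = C(9,6) · (2.4/5.6)^6 · (3.2/5.6)^3 ≈ 0.0971.

0.0971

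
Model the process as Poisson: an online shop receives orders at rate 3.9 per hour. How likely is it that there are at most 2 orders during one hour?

0.2531

With mean μ = 3.9 per hour,
P(N ≤ 2) = Σ_{j=0}^{2} e^(−μ) μ^j/j! ≈ 0.2531.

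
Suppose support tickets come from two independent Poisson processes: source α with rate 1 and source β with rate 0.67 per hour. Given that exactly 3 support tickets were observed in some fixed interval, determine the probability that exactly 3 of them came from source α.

Given the total, each event is independently from source α with probability p = λ_α/(λ_α+λ_β) = 1/1.67 ≈ 0.5988.
So K ~ Binomial(3, 1/1.67): P(K = 3) = C(3,3) · (1/1.67)^3 · (0.67/1.67)^0 ≈ 0.2147.

0.2147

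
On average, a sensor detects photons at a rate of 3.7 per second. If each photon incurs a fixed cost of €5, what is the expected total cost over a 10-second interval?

€185

E[N] = 3.7 × 10 = 37 (a 10-second interval = 10 seconds); E[cost] = 37 × €5 = €185.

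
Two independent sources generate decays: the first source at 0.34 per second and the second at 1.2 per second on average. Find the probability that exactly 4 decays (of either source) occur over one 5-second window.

Independent Poisson processes superpose: combined rate λ = 0.34 + 1.2 = 1.54 per second.
Over the interval, μ = 1.54 × 5 = 7.7 (a 5-second window = 5 seconds).
P(N = 4) = e^(−7.7) · 7.7^4/4! ≈ 0.0663.

0.0663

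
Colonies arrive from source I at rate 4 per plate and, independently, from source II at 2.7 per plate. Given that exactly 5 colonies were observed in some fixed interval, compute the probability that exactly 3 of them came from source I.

Given the total, each event is independently from source I with probability p = λ_I/(λ_I+λ_II) = 4/6.7 ≈ 0.5970.
So K ~ Binomial(5, 4/6.7): P(K = 3) = C(5,3) · (4/6.7)^3 · (2.7/6.7)^2 ≈ 0.3456.

0.3456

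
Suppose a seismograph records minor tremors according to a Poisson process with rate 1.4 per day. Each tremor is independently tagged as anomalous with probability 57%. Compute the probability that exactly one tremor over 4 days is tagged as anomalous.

0.1312

Thinning: the tremors that are tagged as anomalous themselves form a Poisson process with rate 0.57 × 1.4 = 0.798 per day.
Over the interval, μ = 0.798 × 4 = 3.192 (4 days).
P(N = 1) = e^(−3.192) · 3.192^1/1! ≈ 0.1312.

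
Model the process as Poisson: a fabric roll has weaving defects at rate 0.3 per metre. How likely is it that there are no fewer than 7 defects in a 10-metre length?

0.0335

Over the interval, μ = 0.3 × 10 = 3 (a 10-metre length = 10 metres).
P(N ≥ 7) = 1 − P(N ≤ 6) = 1 − Σ_{j=0}^{6} e^(−μ) μ^j/j! ≈ 0.0335.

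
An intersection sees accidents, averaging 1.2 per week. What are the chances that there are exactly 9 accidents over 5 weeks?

Over the interval, μ = 1.2 × 5 = 6 (5 weeks).
P(N = 9) = e^(−μ) μ^9/9! = e^(−6) · 6^9/362880 ≈ 0.0688.

0.0688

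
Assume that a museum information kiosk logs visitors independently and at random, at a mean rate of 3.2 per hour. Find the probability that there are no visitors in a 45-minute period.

0.0907

Over the interval, μ = 3.2 × 0.75 = 2.4 (a 45-minute period = 0.75 hours).
P(N = 0) = e^(−μ) μ^0/0! = e^(−2.4) · 2.4^0/1 ≈ 0.0907.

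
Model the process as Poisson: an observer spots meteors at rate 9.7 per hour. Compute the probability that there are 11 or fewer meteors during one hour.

0.7303

With mean μ = 9.7 per hour,
P(N ≤ 11) = Σ_{j=0}^{11} e^(−μ) μ^j/j! ≈ 0.7303.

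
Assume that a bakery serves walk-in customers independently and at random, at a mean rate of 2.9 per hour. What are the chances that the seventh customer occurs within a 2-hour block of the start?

Over the interval, μ = 2.9 × 2 = 5.8 (a 2-hour block = 2 hours).
The seventh arrival falls in the interval iff at least 7 events occur there: P(S_7 ≤ t) = P(N ≥ 7) = 1 − P(N ≤ 6) ≈ 0.3616.

0.3616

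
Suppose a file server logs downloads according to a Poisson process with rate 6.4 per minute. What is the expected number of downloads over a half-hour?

E[N] = λt = 6.4 × 30 = 192 (a half-hour = 30 minutes).

192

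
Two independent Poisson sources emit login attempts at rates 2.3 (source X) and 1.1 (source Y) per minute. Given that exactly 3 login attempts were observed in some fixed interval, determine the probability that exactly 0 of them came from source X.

0.0339

Given the total, each event is independently from source X with probability p = λ_X/(λ_X+λ_Y) = 2.3/3.4 ≈ 0.6765.
So K ~ Binomial(3, 2.3/3.4): P(K = 0) = C(3,0) · (2.3/3.4)^0 · (1.1/3.4)^3 ≈ 0.0339.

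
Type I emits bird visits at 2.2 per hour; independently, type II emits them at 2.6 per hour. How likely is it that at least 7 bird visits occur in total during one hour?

0.2092

Independent Poisson processes superpose: combined rate λ = 2.2 + 2.6 = 4.8 per hour.
So μ = 4.8.
P(N ≥ 7) = 1 − P(N ≤ 6) ≈ 0.2092.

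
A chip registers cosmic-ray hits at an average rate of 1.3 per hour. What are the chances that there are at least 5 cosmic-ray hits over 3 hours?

0.3516

Over the interval, μ = 1.3 × 3 = 3.9 (3 hours).
P(N ≥ 5) = 1 − P(N ≤ 4) = 1 − Σ_{j=0}^{4} e^(−μ) μ^j/j! ≈ 0.3516.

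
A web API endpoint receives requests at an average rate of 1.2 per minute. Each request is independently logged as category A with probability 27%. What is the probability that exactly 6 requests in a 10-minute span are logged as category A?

0.0629

Thinning: the requests that are logged as category A themselves form a Poisson process with rate 0.27 × 1.2 = 0.324 per minute.
Over the interval, μ = 0.324 × 10 = 3.24 (a 10-minute span = 10 minutes).
P(N = 6) = e^(−3.24) · 3.24^6/6! ≈ 0.0629.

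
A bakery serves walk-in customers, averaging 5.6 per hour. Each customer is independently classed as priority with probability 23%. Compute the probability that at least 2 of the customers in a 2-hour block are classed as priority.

0.7279

Thinning: the customers that are classed as priority themselves form a Poisson process with rate 0.23 × 5.6 = 1.288 per hour.
Over the interval, μ = 1.288 × 2 = 2.576 (a 2-hour block = 2 hours).
P(N ≥ 2) = 1 − P(N ≤ 1) ≈ 0.7279.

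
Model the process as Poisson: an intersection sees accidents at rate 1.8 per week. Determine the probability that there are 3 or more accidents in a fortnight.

0.6973

Over the interval, μ = 1.8 × 2 = 3.6 (a fortnight = 2 weeks).
P(N ≥ 3) = 1 − P(N ≤ 2) = 1 − Σ_{j=0}^{2} e^(−μ) μ^j/j! ≈ 0.6973.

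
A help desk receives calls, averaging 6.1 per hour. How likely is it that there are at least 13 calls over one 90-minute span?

0.1354

Over the interval, μ = 6.1 × 1.5 = 9.15 (a 90-minute span = 1.5 hours).
P(N ≥ 13) = 1 − P(N ≤ 12) = 1 − Σ_{j=0}^{12} e^(−μ) μ^j/j! ≈ 0.1354.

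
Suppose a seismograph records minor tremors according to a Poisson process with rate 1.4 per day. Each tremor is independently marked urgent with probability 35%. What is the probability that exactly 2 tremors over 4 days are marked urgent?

Thinning: the tremors that are marked urgent themselves form a Poisson process with rate 0.35 × 1.4 = 0.49 per day.
Over the interval, μ = 0.49 × 4 = 1.96 (4 days).
P(N = 2) = e^(−1.96) · 1.96^2/2! ≈ 0.2706.

0.2706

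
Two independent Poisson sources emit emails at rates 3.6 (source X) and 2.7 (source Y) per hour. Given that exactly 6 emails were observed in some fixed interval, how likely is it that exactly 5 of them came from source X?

0.1567

Given the total, each event is independently from source X with probability p = λ_X/(λ_X+λ_Y) = 3.6/6.3 ≈ 0.5714.
So K ~ Binomial(6, 3.6/6.3): P(K = 5) = C(6,5) · (3.6/6.3)^5 · (2.7/6.3)^1 ≈ 0.1567.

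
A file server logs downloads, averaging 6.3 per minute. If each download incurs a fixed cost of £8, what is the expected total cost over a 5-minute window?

E[N] = 6.3 × 5 = 31.5 (a 5-minute window = 5 minutes); E[cost] = 31.5 × £8 = £252.

£252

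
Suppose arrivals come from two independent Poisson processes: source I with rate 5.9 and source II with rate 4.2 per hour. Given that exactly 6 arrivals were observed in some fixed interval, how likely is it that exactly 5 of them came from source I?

0.1697

Given the total, each event is independently from source I with probability p = λ_I/(λ_I+λ_II) = 5.9/10.1 ≈ 0.5842.
So K ~ Binomial(6, 5.9/10.1): P(K = 5) = C(6,5) · (5.9/10.1)^5 · (4.2/10.1)^1 ≈ 0.1697.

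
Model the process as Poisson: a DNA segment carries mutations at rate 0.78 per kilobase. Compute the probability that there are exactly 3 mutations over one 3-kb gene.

Over the interval, μ = 0.78 × 3 = 2.34 (a 3-kb gene = 3 kilobases).
P(N = 3) = e^(−μ) μ^3/3! = e^(−2.34) · 2.34^3/6 ≈ 0.2057.

0.2057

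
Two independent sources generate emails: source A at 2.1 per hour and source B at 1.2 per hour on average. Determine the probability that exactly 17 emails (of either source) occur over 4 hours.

0.0583

Independent Poisson processes superpose: combined rate λ = 2.1 + 1.2 = 3.3 per hour.
Over the interval, μ = 3.3 × 4 = 13.2 (4 hours).
P(N = 17) = e^(−13.2) · 13.2^17/17! ≈ 0.0583.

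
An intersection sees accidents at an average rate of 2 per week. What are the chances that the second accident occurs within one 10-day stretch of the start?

0.7785

Over the interval, μ = 2 × 10/7 ≈ 2.85714 (a 10-day stretch = 10/7 weeks).
The second arrival falls in the interval iff at least 2 events occur there: P(S_2 ≤ t) = P(N ≥ 2) = 1 − P(N ≤ 1) ≈ 0.7785.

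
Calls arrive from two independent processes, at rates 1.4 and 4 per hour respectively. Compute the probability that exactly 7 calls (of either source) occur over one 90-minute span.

0.1378

Independent Poisson processes superpose: combined rate λ = 1.4 + 4 = 5.4 per hour.
Over the interval, μ = 5.4 × 1.5 = 8.1 (a 90-minute span = 1.5 hours).
P(N = 7) = e^(−8.1) · 8.1^7/7! ≈ 0.1378.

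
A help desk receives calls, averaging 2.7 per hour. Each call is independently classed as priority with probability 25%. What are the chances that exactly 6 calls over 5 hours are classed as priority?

0.0702

Thinning: the calls that are classed as priority themselves form a Poisson process with rate 0.25 × 2.7 = 0.675 per hour.
Over the interval, μ = 0.675 × 5 = 3.375 (5 hours).
P(N = 6) = e^(−3.375) · 3.375^6/6! ≈ 0.0702.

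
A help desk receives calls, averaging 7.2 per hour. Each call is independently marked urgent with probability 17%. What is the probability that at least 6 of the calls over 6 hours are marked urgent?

Thinning: the calls that are marked urgent themselves form a Poisson process with rate 0.17 × 7.2 = 1.224 per hour.
Over the interval, μ = 1.224 × 6 = 7.344 (6 hours).
P(N ≥ 6) = 1 − P(N ≤ 5) ≈ 0.7411.

0.7411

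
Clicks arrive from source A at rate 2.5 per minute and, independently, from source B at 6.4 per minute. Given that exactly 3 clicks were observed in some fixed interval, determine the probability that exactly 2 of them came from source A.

0.1702

Given the total, each event is independently from source A with probability p = λ_A/(λ_A+λ_B) = 2.5/8.9 ≈ 0.2809.
So K ~ Binomial(3, 2.5/8.9): P(K = 2) = C(3,2) · (2.5/8.9)^2 · (6.4/8.9)^1 ≈ 0.1702.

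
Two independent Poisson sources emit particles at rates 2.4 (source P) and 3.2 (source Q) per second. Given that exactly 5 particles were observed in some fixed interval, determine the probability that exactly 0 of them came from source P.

Given the total, each event is independently from source P with probability p = λ_P/(λ_P+λ_Q) = 2.4/5.6 ≈ 0.4286.
So K ~ Binomial(5, 2.4/5.6): P(K = 0) = C(5,0) · (2.4/5.6)^0 · (3.2/5.6)^5 ≈ 0.0609.

0.0609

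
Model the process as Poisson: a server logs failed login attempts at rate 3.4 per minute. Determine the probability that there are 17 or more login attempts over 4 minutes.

Over the interval, μ = 3.4 × 4 = 13.6 (4 minutes).
P(N ≥ 17) = 1 − P(N ≤ 16) = 1 − Σ_{j=0}^{16} e^(−μ) μ^j/j! ≈ 0.2105.

0.2105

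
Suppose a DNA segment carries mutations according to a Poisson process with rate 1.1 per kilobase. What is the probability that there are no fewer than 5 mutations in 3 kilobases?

Over the interval, μ = 1.1 × 3 = 3.3 (3 kilobases).
P(N ≥ 5) = 1 − P(N ≤ 4) = 1 − Σ_{j=0}^{4} e^(−μ) μ^j/j! ≈ 0.2374.

0.2374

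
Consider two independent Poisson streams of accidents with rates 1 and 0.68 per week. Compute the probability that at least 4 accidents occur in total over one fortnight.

Independent Poisson processes superpose: combined rate λ = 1 + 0.68 = 1.68 per week.
Over the interval, μ = 1.68 × 2 = 3.36 (a fortnight = 2 weeks).
P(N ≥ 4) = 1 − P(N ≤ 3) ≈ 0.4329.

0.4329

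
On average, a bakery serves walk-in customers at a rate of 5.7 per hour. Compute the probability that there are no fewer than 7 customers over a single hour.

With mean μ = 5.7 per hour,
P(N ≥ 7) = 1 − P(N ≤ 6) = 1 − Σ_{j=0}^{6} e^(−μ) μ^j/j! ≈ 0.3456.

0.3456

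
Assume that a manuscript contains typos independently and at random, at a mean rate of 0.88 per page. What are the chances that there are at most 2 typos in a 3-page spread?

Over the interval, μ = 0.88 × 3 = 2.64 (a 3-page spread = 3 pages).
P(N ≤ 2) = Σ_{j=0}^{2} e^(−μ) μ^j/j! ≈ 0.5084.

0.5084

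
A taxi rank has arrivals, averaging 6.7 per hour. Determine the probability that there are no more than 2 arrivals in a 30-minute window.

0.3495

Over the interval, μ = 6.7 × 0.5 = 3.35 (a 30-minute window = 0.5 hours).
P(N ≤ 2) = Σ_{j=0}^{2} e^(−μ) μ^j/j! ≈ 0.3495.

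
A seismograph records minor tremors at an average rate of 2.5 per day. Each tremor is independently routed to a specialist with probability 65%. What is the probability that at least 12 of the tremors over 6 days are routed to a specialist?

0.2752

Thinning: the tremors that are routed to a specialist themselves form a Poisson process with rate 0.65 × 2.5 = 1.625 per day.
Over the interval, μ = 1.625 × 6 = 9.75 (6 days).
P(N ≥ 12) = 1 − P(N ≤ 11) ≈ 0.2752.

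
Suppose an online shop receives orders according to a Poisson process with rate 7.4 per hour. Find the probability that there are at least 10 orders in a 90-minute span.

0.6702

Over the interval, μ = 7.4 × 1.5 = 11.1 (a 90-minute span = 1.5 hours).
P(N ≥ 10) = 1 − P(N ≤ 9) = 1 − Σ_{j=0}^{9} e^(−μ) μ^j/j! ≈ 0.6702.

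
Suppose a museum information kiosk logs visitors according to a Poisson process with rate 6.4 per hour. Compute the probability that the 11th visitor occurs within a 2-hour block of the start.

Over the interval, μ = 6.4 × 2 = 12.8 (a 2-hour block = 2 hours).
The 11th arrival falls in the interval iff at least 11 events occur there: P(S_11 ≤ t) = P(N ≥ 11) = 1 − P(N ≤ 10) ≈ 0.7307.

0.7307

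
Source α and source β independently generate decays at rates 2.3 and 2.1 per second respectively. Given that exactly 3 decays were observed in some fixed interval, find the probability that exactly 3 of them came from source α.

0.1428

Given the total, each event is independently from source α with probability p = λ_α/(λ_α+λ_β) = 2.3/4.4 ≈ 0.5227.
So K ~ Binomial(3, 2.3/4.4): P(K = 3) = C(3,3) · (2.3/4.4)^3 · (2.1/4.4)^0 ≈ 0.1428.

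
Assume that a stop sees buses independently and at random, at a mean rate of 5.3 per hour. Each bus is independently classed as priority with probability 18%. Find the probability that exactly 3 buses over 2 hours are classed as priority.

0.1718

Thinning: the buses that are classed as priority themselves form a Poisson process with rate 0.18 × 5.3 = 0.954 per hour.
Over the interval, μ = 0.954 × 2 = 1.908 (2 hours).
P(N = 3) = e^(−1.908) · 1.908^3/3! ≈ 0.1718.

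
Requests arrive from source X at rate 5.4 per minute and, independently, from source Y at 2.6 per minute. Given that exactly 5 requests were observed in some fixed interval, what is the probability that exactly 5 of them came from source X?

Given the total, each event is independently from source X with probability p = λ_X/(λ_X+λ_Y) = 5.4/8 = 0.6750.
So K ~ Binomial(5, 5.4/8): P(K = 5) = C(5,5) · (5.4/8)^5 · (2.6/8)^0 ≈ 0.1401.

0.1401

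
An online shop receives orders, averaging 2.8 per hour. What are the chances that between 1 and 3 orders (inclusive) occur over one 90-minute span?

Over the interval, μ = 2.8 × 1.5 = 4.2 (a 90-minute span = 1.5 hours).
P(1 ≤ N ≤ 3) = Σ_{j=1}^{3} e^(−4.2) · 4.2^j/j! ≈ 0.3804.

0.3804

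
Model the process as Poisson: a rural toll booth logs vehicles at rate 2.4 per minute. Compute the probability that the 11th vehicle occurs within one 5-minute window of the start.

0.6528

Over the interval, μ = 2.4 × 5 = 12 (a 5-minute window = 5 minutes).
The 11th arrival falls in the interval iff at least 11 events occur there: P(S_11 ≤ t) = P(N ≥ 11) = 1 − P(N ≤ 10) ≈ 0.6528.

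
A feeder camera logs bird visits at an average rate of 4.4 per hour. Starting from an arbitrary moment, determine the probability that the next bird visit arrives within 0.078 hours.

Inter-arrival times are exponential with rate λ = 4.4 per hour.
P(T ≤ 0.078) = 1 − e^(−λt) = 1 − e^(−4.4 × 0.078) = 1 − e^(−0.3432) ≈ 0.2905.

0.2905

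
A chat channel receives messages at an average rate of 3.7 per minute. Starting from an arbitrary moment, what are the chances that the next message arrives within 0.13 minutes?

Inter-arrival times are exponential with rate λ = 3.7 per minute.
P(T ≤ 0.13) = 1 − e^(−λt) = 1 − e^(−3.7 × 0.13) = 1 − e^(−0.481) ≈ 0.3818.

0.3818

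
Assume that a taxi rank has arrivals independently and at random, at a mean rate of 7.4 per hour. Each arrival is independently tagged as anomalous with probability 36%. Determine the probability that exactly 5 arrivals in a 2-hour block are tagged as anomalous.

Thinning: the arrivals that are tagged as anomalous themselves form a Poisson process with rate 0.36 × 7.4 = 2.664 per hour.
Over the interval, μ = 2.664 × 2 = 5.328 (a 2-hour block = 2 hours).
P(N = 5) = e^(−5.328) · 5.328^5/5! ≈ 0.1737.

0.1737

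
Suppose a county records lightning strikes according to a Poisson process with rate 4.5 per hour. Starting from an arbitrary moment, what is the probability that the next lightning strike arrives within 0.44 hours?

Inter-arrival times are exponential with rate λ = 4.5 per hour.
P(T ≤ 0.44) = 1 − e^(−λt) = 1 − e^(−4.5 × 0.44) = 1 − e^(−1.98) ≈ 0.8619.

0.8619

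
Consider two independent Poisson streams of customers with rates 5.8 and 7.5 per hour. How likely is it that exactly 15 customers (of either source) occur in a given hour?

0.0923

Independent Poisson processes superpose: combined rate λ = 5.8 + 7.5 = 13.3 per hour.
So μ = 13.3.
P(N = 15) = e^(−13.3) · 13.3^15/15! ≈ 0.0923.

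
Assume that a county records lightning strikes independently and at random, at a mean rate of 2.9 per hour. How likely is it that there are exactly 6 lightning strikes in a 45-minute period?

Over the interval, μ = 2.9 × 0.75 = 2.175 (a 45-minute period = 0.75 hours).
P(N = 6) = e^(−μ) μ^6/6! = e^(−2.175) · 2.175^6/720 ≈ 0.0167.

0.0167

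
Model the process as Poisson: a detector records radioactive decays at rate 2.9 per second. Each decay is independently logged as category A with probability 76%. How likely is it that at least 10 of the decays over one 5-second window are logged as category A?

Thinning: the decays that are logged as category A themselves form a Poisson process with rate 0.76 × 2.9 = 2.204 per second.
Over the interval, μ = 2.204 × 5 = 11.02 (a 5-second window = 5 seconds).
P(N ≥ 10) = 1 − P(N ≤ 9) ≈ 0.6617.

0.6617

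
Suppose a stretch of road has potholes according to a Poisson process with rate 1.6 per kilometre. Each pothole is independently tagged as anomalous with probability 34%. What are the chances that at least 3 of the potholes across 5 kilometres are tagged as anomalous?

0.5113

Thinning: the potholes that are tagged as anomalous themselves form a Poisson process with rate 0.34 × 1.6 = 0.544 per kilometre.
Over the interval, μ = 0.544 × 5 = 2.72 (5 kilometres).
P(N ≥ 3) = 1 − P(N ≤ 2) ≈ 0.5113.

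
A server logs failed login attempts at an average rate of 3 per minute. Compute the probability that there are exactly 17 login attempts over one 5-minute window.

0.0847

Over the interval, μ = 3 × 5 = 15 (a 5-minute window = 5 minutes).
P(N = 17) = e^(−μ) μ^17/17! = e^(−15) · 15^17/355687428096000 ≈ 0.0847.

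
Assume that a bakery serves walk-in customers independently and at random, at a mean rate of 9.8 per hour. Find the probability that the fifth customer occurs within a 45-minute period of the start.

Over the interval, μ = 9.8 × 0.75 = 7.35 (a 45-minute period = 0.75 hours).
The fifth arrival falls in the interval iff at least 5 events occur there: P(S_5 ≤ t) = P(N ≥ 5) = 1 − P(N ≤ 4) ≈ 0.8566.

0.8566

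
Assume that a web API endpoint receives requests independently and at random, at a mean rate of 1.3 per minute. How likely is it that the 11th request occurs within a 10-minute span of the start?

Over the interval, μ = 1.3 × 10 = 13 (a 10-minute span = 10 minutes).
The 11th arrival falls in the interval iff at least 11 events occur there: P(S_11 ≤ t) = P(N ≥ 11) = 1 − P(N ≤ 10) ≈ 0.7483.

0.7483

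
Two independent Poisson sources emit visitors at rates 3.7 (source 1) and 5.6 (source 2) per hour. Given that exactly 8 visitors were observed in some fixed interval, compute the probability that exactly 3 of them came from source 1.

Given the total, each event is independently from source 1 with probability p = λ_1/(λ_1+λ_2) = 3.7/9.3 ≈ 0.3978.
So K ~ Binomial(8, 3.7/9.3): P(K = 3) = C(8,3) · (3.7/9.3)^3 · (5.6/9.3)^5 ≈ 0.2792.

0.2792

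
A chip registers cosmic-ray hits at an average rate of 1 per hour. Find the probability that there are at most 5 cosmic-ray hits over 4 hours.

Over the interval, μ = 1 × 4 = 4 (4 hours).
P(N ≤ 5) = Σ_{j=0}^{5} e^(−μ) μ^j/j! ≈ 0.7851.

0.7851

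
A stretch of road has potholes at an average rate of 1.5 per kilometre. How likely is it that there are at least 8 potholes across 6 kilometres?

Over the interval, μ = 1.5 × 6 = 9 (6 kilometres).
P(N ≥ 8) = 1 − P(N ≤ 7) = 1 − Σ_{j=0}^{7} e^(−μ) μ^j/j! ≈ 0.6761.

0.6761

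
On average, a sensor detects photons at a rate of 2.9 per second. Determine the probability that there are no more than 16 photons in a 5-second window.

0.7112

Over the interval, μ = 2.9 × 5 = 14.5 (a 5-second window = 5 seconds).
P(N ≤ 16) = Σ_{j=0}^{16} e^(−μ) μ^j/j! ≈ 0.7112.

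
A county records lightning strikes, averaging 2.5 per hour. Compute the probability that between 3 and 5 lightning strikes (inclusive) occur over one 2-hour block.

Over the interval, μ = 2.5 × 2 = 5 (a 2-hour block = 2 hours).
P(3 ≤ N ≤ 5) = Σ_{j=3}^{5} e^(−5) · 5^j/j! ≈ 0.4913.

0.4913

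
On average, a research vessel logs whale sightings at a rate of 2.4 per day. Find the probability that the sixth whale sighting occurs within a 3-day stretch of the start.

Over the interval, μ = 2.4 × 3 = 7.2 (a 3-day stretch = 3 days).
The sixth arrival falls in the interval iff at least 6 events occur there: P(S_6 ≤ t) = P(N ≥ 6) = 1 − P(N ≤ 5) ≈ 0.7241.

0.7241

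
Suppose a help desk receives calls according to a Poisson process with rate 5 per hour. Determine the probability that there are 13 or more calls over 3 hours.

Over the interval, μ = 5 × 3 = 15 (3 hours).
P(N ≥ 13) = 1 − P(N ≤ 12) = 1 − Σ_{j=0}^{12} e^(−μ) μ^j/j! ≈ 0.7324.

0.7324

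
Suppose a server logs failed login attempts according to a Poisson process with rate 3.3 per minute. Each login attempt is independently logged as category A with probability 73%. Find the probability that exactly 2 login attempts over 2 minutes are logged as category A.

0.0938

Thinning: the login attempts that are logged as category A themselves form a Poisson process with rate 0.73 × 3.3 = 2.409 per minute.
Over the interval, μ = 2.409 × 2 = 4.818 (2 minutes).
P(N = 2) = e^(−4.818) · 4.818^2/2! ≈ 0.0938.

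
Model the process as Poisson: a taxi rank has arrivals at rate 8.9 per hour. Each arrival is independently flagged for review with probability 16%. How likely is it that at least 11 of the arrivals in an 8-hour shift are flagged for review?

Thinning: the arrivals that are flagged for review themselves form a Poisson process with rate 0.16 × 8.9 = 1.424 per hour.
Over the interval, μ = 1.424 × 8 = 11.392 (an 8-hour shift = 8 hours).
P(N ≥ 11) = 1 − P(N ≤ 10) ≈ 0.5860.

0.5860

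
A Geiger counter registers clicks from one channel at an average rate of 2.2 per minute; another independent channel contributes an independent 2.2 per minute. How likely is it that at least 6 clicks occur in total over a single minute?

0.2801

Independent Poisson processes superpose: combined rate λ = 2.2 + 2.2 = 4.4 per minute.
So μ = 4.4.
P(N ≥ 6) = 1 − P(N ≤ 5) ≈ 0.2801.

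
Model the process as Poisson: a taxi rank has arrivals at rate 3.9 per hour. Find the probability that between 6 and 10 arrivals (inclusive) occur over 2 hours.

Over the interval, μ = 3.9 × 2 = 7.8 (2 hours).
P(6 ≤ N ≤ 10) = Σ_{j=6}^{10} e^(−7.8) · 7.8^j/j! ≈ 0.6250.

0.6250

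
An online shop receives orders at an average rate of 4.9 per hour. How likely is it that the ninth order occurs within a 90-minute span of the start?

Over the interval, μ = 4.9 × 1.5 = 7.35 (a 90-minute span = 1.5 hours).
The ninth arrival falls in the interval iff at least 9 events occur there: P(S_9 ≤ t) = P(N ≥ 9) = 1 − P(N ≤ 8) ≈ 0.3175.

0.3175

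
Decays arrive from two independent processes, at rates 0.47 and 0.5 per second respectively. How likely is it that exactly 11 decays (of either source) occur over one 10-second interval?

Independent Poisson processes superpose: combined rate λ = 0.47 + 0.5 = 0.97 per second.
Over the interval, μ = 0.97 × 10 = 9.7 (a 10-second interval = 10 seconds).
P(N = 11) = e^(−9.7) · 9.7^11/11! ≈ 0.1098.

0.1098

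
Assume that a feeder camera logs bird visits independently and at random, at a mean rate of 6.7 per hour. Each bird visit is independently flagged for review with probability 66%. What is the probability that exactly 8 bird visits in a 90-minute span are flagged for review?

0.1223

Thinning: the bird visits that are flagged for review themselves form a Poisson process with rate 0.66 × 6.7 = 4.422 per hour.
Over the interval, μ = 4.422 × 1.5 = 6.633 (a 90-minute span = 1.5 hours).
P(N = 8) = e^(−6.633) · 6.633^8/8! ≈ 0.1223.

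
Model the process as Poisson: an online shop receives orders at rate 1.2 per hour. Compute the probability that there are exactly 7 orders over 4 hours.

0.0959

Over the interval, μ = 1.2 × 4 = 4.8 (4 hours).
P(N = 7) = e^(−μ) μ^7/7! = e^(−4.8) · 4.8^7/5040 ≈ 0.0959.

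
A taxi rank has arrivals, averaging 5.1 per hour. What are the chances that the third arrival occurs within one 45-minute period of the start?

Over the interval, μ = 5.1 × 0.75 = 3.825 (a 45-minute period = 0.75 hours).
The third arrival falls in the interval iff at least 3 events occur there: P(S_3 ≤ t) = P(N ≥ 3) = 1 − P(N ≤ 2) ≈ 0.7351.

0.7351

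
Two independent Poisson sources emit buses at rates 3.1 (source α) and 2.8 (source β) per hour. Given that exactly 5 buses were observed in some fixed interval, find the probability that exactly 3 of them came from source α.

Given the total, each event is independently from source α with probability p = λ_α/(λ_α+λ_β) = 3.1/5.9 ≈ 0.5254.
So K ~ Binomial(5, 3.1/5.9): P(K = 3) = C(5,3) · (3.1/5.9)^3 · (2.8/5.9)^2 ≈ 0.3267.

0.3267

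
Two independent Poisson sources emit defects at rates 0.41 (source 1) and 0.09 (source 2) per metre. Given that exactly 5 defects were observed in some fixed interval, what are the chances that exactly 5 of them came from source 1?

Given the total, each event is independently from source 1 with probability p = λ_1/(λ_1+λ_2) = 0.41/0.5 = 0.8200.
So K ~ Binomial(5, 0.41/0.5): P(K = 5) = C(5,5) · (0.41/0.5)^5 · (0.09/0.5)^0 ≈ 0.3707.

0.3707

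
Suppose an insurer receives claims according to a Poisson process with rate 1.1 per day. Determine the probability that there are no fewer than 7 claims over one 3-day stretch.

0.0510

Over the interval, μ = 1.1 × 3 = 3.3 (a 3-day stretch = 3 days).
P(N ≥ 7) = 1 − P(N ≤ 6) = 1 − Σ_{j=0}^{6} e^(−μ) μ^j/j! ≈ 0.0510.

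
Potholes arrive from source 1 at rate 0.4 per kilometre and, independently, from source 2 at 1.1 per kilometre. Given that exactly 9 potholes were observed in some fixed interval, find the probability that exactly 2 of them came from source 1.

Given the total, each event is independently from source 1 with probability p = λ_1/(λ_1+λ_2) = 0.4/1.5 ≈ 0.2667.
So K ~ Binomial(9, 0.4/1.5): P(K = 2) = C(9,2) · (0.4/1.5)^2 · (1.1/1.5)^7 ≈ 0.2920.

0.2920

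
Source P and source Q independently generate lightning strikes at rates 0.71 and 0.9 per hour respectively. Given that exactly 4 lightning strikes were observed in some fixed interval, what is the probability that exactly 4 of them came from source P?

Given the total, each event is independently from source P with probability p = λ_P/(λ_P+λ_Q) = 0.71/1.61 ≈ 0.4410.
So K ~ Binomial(4, 0.71/1.61): P(K = 4) = C(4,4) · (0.71/1.61)^4 · (0.9/1.61)^0 ≈ 0.0378.

0.0378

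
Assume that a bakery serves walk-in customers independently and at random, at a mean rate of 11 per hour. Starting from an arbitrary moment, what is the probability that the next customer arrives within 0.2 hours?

Inter-arrival times are exponential with rate λ = 11 per hour.
P(T ≤ 0.2) = 1 − e^(−λt) = 1 − e^(−11 × 0.2) = 1 − e^(−2.2) ≈ 0.8892.

0.8892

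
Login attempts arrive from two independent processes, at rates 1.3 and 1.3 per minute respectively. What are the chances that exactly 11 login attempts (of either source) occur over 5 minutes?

Independent Poisson processes superpose: combined rate λ = 1.3 + 1.3 = 2.6 per minute.
Over the interval, μ = 2.6 × 5 = 13 (5 minutes).
P(N = 11) = e^(−13) · 13^11/11! ≈ 0.1015.

0.1015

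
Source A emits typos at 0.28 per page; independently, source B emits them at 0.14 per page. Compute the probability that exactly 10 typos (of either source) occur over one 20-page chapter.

Independent Poisson processes superpose: combined rate λ = 0.28 + 0.14 = 0.42 per page.
Over the interval, μ = 0.42 × 20 = 8.4 (a 20-page chapter = 20 pages).
P(N = 10) = e^(−8.4) · 8.4^10/10! ≈ 0.1084.

0.1084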